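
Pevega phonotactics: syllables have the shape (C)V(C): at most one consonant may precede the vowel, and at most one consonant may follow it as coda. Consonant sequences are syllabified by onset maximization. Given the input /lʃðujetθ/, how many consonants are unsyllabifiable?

The consonants /l/, /ʃ/, /θ/ cannot be parsed into a legal (C)V(C) syllable (at most one coda consonant is licensed; onsets are limited to one consonant).

3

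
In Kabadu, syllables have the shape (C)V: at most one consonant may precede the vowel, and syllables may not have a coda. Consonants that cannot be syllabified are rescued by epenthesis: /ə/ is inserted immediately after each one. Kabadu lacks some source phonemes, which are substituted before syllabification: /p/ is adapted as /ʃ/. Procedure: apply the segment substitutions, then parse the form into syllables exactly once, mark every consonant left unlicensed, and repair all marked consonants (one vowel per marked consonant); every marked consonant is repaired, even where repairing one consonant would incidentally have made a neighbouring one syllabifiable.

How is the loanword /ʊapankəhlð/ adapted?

ʊaʃanəkəhələðə

Substitution: /p/ → /ʃ/, giving /ʊaʃankəhlð/.
The consonants /n/, /h/, /l/, /ð/ cannot be parsed into a legal (C)V syllable (no codas are permitted; onsets are limited to one consonant).
Epenthesis after each stranded consonant: /n/ → /nə/, /h/ → /hə/, /l/ → /lə/, /ð/ → /ðə/.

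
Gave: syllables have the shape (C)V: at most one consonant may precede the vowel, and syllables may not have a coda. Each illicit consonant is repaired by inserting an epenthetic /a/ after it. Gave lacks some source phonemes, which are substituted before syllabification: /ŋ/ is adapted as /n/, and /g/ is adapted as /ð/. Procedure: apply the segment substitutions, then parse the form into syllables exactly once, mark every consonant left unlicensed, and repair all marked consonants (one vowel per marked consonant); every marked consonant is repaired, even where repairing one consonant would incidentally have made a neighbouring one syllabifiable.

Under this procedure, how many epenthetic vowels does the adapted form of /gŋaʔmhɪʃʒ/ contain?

5

After substitution the input is /ðnaʔmhɪʃʒ/.
The unsyllabifiable consonants are /ð/, /ʔ/, /m/, /ʃ/, /ʒ/; each receives one epenthetic vowel.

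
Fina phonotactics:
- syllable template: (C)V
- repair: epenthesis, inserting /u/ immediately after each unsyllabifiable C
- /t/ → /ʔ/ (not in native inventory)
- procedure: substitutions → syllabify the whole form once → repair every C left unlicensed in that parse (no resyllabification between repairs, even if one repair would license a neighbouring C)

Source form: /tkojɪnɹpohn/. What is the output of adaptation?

Substitution: /t/ → /ʔ/, giving /ʔkojɪnɹpohn/.
The consonants /ʔ/, /n/, /ɹ/, /h/, /n/ cannot be parsed into a legal (C)V syllable (no codas are permitted; onsets are limited to one consonant).
Inserting the epenthetic vowel yields /ʔ/ → /ʔu/, /n/ → /nu/, /ɹ/ → /ɹu/, /h/ → /hu/, /n/ → /nu/.

ʔukojɪnuɹupohunu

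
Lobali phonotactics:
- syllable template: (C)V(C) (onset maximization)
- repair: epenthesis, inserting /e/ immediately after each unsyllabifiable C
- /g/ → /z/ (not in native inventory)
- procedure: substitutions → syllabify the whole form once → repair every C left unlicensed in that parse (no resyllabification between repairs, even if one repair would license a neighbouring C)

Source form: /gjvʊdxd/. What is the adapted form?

zejevʊdxede

Substitution: /g/ → /z/, giving /zjvʊdxd/.
Syllabifying with onset maximization leaves /z/, /j/, /x/, /d/ stranded (at most one coda consonant is licensed; onsets are limited to one consonant).
Inserting the epenthetic vowel yields /z/ → /ze/, /j/ → /je/, /x/ → /xe/, /d/ → /de/.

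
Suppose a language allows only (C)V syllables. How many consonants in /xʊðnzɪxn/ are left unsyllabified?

Under (C)V, the unsyllabifiable consonants are /ð/, /n/, /x/, /n/ (no codas are permitted; onsets are limited to one consonant).

4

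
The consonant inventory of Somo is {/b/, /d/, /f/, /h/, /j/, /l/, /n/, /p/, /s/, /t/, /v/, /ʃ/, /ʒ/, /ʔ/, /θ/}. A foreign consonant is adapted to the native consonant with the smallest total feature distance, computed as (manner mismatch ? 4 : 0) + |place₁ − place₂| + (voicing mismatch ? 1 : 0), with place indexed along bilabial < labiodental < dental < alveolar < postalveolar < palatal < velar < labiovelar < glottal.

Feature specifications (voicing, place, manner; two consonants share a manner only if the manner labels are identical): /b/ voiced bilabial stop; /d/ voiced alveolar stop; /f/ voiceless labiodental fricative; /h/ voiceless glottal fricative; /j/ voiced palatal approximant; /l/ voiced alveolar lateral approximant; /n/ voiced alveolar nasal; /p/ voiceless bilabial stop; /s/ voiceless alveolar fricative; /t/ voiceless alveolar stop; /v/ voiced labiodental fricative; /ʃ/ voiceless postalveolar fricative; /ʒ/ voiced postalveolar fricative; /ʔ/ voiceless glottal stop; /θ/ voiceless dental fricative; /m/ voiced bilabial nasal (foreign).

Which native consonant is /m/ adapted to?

/n/ is closest: same manner (nasal), place distance 3 (bilabial→alveolar), same voicing; total 3. Next closest is /b/ at distance 4.

n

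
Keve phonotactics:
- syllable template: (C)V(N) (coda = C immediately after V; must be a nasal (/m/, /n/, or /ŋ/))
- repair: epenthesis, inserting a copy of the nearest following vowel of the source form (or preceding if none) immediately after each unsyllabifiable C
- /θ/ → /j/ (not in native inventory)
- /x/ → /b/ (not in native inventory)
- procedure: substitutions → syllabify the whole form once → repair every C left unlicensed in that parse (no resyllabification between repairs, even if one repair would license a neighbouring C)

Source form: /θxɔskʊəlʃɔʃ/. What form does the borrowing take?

jɔbɔsʊkʊəlɔʃɔʃɔ

Substitution: /θ/ → /j/, /x/ → /b/, giving /jbɔskʊəlʃɔʃ/.
Syllabifying with onset maximization leaves /j/, /s/, /l/, /ʃ/ stranded (only a nasal (/m/, /n/, or /ŋ/) is licensed in coda position; onsets are limited to one consonant).
Epenthesis after each stranded consonant: /j/ → /jɔ/, /s/ → /sʊ/, /l/ → /lɔ/, /ʃ/ → /ʃɔ/.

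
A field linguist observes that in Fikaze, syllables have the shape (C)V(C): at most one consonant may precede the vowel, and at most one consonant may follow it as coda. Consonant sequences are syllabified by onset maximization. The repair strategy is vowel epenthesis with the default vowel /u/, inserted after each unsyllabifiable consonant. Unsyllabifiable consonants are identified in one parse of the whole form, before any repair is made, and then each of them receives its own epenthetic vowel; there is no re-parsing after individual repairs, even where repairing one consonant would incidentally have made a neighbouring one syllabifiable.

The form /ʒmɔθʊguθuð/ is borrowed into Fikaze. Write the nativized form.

ʒumɔθʊguθuð

Under (C)V(C), the unsyllabifiable consonants are /ʒ/ (at most one coda consonant is licensed; onsets are limited to one consonant).
Inserting the epenthetic vowel yields /ʒ/ → /ʒu/.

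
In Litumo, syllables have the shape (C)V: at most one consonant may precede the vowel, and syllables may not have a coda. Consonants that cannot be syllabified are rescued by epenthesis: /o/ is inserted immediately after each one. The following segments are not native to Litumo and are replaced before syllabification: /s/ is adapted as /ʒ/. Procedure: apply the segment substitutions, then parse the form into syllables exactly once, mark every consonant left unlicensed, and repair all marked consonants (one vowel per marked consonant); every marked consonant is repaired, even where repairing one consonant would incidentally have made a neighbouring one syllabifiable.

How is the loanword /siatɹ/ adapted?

ʒiatoɹo

Substitution: /s/ → /ʒ/, giving /ʒiatɹ/.
Syllabifying with onset maximization leaves /t/, /ɹ/ stranded (no codas are permitted; onsets are limited to one consonant).
Each unlicensed consonant becomes the onset of a new syllable: /t/ → /to/, /ɹ/ → /ɹo/.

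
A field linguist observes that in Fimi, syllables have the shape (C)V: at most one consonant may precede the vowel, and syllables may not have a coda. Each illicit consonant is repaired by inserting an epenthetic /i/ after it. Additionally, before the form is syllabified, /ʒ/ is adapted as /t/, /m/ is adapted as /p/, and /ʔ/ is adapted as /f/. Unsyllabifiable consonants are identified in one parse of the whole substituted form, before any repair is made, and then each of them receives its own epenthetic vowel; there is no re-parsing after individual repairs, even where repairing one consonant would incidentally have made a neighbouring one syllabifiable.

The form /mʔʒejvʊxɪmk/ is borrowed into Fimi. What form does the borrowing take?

Substitution: /m/ → /p/, /ʔ/ → /f/, /ʒ/ → /t/, giving /pftejvʊxɪpk/.
Under (C)V, the unsyllabifiable consonants are /p/, /f/, /j/, /p/, /k/ (no codas are permitted; onsets are limited to one consonant).
Each unlicensed consonant becomes the onset of a new syllable: /p/ → /pi/, /f/ → /fi/, /j/ → /ji/, /p/ → /pi/, /k/ → /ki/.

pifitejivʊxɪpiki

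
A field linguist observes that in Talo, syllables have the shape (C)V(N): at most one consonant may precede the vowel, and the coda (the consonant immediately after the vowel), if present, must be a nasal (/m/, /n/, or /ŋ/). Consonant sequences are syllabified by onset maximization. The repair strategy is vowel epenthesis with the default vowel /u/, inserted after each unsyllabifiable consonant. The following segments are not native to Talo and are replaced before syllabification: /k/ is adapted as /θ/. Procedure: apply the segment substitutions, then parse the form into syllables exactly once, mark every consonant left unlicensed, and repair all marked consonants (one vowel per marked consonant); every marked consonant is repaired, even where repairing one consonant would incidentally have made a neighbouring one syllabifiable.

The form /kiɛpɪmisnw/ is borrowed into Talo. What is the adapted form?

θiɛpɪmisunuwu

Substitution: /k/ → /θ/, giving /θiɛpɪmisnw/.
The consonants /s/, /n/, /w/ cannot be parsed into a legal (C)V(N) syllable (only a nasal (/m/, /n/, or /ŋ/) is licensed in coda position; onsets are limited to one consonant).
Inserting the epenthetic vowel yields /s/ → /su/, /n/ → /nu/, /w/ → /wu/.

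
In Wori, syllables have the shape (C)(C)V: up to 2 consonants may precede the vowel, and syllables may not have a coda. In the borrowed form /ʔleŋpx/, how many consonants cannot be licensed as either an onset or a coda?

Syllabifying with onset maximization leaves /ŋ/, /p/, /x/ stranded (no codas are permitted; onsets may contain at most 2 consonants).

3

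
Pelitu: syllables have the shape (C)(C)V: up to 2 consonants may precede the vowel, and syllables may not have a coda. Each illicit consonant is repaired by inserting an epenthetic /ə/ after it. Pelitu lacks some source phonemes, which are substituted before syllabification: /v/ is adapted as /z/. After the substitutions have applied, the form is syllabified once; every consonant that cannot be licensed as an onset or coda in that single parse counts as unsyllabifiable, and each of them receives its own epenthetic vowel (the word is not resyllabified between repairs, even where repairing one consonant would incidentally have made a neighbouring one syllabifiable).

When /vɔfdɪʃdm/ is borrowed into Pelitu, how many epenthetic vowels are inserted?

3

After substitution the input is /zɔfdɪʃdm/.
The unsyllabifiable consonants are /ʃ/, /d/, /m/; each receives one epenthetic vowel.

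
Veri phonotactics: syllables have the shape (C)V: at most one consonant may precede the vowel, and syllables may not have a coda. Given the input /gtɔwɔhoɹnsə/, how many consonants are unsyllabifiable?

3

Under (C)V, the unsyllabifiable consonants are /g/, /ɹ/, /n/ (no codas are permitted; onsets are limited to one consonant).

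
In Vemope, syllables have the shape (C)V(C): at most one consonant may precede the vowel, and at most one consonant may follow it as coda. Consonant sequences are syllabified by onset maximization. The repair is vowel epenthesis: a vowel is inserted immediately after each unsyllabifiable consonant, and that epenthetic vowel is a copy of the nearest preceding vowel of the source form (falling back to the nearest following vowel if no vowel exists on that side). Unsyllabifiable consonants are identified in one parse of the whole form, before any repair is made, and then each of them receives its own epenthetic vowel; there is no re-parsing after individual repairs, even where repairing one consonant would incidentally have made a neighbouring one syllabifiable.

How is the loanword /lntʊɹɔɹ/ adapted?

Under (C)V(C), the unsyllabifiable consonants are /l/, /n/ (at most one coda consonant is licensed; onsets are limited to one consonant).
Epenthesis after each stranded consonant: /l/ → /lʊ/, /n/ → /nʊ/.

lʊnʊtʊɹɔɹ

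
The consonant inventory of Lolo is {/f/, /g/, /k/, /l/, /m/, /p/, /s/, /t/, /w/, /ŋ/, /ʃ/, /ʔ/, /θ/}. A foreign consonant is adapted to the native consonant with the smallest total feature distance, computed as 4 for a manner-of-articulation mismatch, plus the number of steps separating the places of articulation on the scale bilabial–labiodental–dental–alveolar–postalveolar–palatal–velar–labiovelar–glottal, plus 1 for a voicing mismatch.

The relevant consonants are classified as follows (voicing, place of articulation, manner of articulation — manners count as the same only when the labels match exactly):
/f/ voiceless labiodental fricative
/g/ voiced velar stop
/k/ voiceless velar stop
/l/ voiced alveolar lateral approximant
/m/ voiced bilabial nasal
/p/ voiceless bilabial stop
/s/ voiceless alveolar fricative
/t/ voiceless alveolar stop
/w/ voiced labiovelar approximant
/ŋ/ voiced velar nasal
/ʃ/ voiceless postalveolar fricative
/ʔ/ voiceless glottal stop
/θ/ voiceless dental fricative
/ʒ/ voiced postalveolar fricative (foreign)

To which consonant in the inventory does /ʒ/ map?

/ʃ/ is closest: same manner (fricative), place distance 0 (postalveolar→postalveolar), voicing differs (+1); total 1. Next closest is /s/ at distance 2.

ʃ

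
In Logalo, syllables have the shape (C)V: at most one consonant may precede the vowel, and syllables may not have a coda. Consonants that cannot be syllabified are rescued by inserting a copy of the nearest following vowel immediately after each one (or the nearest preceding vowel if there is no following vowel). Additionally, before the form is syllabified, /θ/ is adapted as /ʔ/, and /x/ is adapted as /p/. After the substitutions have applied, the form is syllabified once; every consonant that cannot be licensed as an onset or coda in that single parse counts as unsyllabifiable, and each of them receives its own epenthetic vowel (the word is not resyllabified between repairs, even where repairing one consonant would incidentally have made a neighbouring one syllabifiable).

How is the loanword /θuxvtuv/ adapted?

ʔupuvutuvu

Substitution: /θ/ → /ʔ/, /x/ → /p/, giving /ʔupvtuv/.
Syllabifying with onset maximization leaves /p/, /v/, /v/ stranded (no codas are permitted; onsets are limited to one consonant).
Inserting the epenthetic vowel yields /p/ → /pu/, /v/ → /vu/, /v/ → /vu/.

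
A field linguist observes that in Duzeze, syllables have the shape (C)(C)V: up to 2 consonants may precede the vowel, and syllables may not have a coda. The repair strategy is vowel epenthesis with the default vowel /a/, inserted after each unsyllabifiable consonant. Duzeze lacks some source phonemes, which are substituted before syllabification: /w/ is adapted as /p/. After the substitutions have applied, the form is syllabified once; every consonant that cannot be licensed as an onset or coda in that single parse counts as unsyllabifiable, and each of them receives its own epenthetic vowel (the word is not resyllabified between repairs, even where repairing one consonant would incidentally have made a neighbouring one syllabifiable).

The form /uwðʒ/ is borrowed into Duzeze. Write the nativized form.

upaðaʒa

Substitution: /w/ → /p/, giving /upðʒ/.
The consonants /p/, /ð/, /ʒ/ cannot be parsed into a legal (C)(C)V syllable (no codas are permitted; onsets may contain at most 2 consonants).
Inserting the epenthetic vowel yields /p/ → /pa/, /ð/ → /ða/, /ʒ/ → /ʒa/.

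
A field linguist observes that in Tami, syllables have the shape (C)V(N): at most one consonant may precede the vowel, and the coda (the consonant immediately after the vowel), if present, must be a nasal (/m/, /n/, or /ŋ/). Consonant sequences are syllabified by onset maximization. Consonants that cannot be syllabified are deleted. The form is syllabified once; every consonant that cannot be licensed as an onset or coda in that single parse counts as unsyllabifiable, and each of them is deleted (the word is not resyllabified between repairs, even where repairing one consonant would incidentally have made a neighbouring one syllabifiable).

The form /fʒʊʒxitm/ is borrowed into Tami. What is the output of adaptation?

ʒʊxi

The consonants /f/, /ʒ/, /t/, /m/ cannot be parsed into a legal (C)V(N) syllable (only a nasal (/m/, /n/, or /ŋ/) is licensed in coda position; onsets are limited to one consonant).
Each unlicensed consonant is deleted: /f/, /ʒ/, /t/, /m/.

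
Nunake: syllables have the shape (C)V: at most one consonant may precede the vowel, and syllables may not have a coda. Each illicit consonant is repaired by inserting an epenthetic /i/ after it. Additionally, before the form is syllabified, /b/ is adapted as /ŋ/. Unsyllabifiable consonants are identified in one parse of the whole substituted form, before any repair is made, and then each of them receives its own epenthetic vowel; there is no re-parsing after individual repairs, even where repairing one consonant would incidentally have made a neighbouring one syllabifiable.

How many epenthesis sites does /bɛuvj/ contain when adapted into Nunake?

After substitution the input is /ŋɛuvj/.
The unsyllabifiable consonants are /v/, /j/; each receives one epenthetic vowel.

2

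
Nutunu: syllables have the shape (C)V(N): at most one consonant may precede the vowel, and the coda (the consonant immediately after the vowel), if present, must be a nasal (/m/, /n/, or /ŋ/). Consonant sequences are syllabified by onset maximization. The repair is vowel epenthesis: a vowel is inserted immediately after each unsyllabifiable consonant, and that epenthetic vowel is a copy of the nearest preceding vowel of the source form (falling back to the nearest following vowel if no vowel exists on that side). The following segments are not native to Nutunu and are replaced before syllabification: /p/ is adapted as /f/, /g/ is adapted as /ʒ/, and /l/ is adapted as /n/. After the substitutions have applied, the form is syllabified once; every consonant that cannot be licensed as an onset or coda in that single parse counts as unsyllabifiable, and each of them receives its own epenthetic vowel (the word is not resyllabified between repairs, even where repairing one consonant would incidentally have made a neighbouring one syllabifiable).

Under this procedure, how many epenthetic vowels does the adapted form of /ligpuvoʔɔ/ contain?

After substitution the input is /niʒfuvoʔɔ/.
The unsyllabifiable consonants are /ʒ/; each receives one epenthetic vowel.

1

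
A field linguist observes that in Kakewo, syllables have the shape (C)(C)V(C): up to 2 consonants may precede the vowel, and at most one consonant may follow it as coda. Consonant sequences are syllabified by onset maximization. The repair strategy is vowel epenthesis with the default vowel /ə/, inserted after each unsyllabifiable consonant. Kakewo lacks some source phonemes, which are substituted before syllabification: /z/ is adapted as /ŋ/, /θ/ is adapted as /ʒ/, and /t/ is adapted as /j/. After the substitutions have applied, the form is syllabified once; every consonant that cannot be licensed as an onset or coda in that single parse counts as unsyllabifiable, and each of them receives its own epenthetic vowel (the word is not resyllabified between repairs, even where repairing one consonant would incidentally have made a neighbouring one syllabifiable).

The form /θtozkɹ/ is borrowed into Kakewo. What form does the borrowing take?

Substitution: /θ/ → /ʒ/, /t/ → /j/, /z/ → /ŋ/, giving /ʒjoŋkɹ/.
The consonants /k/, /ɹ/ cannot be parsed into a legal (C)(C)V(C) syllable (at most one coda consonant is licensed; onsets may contain at most 2 consonants).
Each unlicensed consonant becomes the onset of a new syllable: /k/ → /kə/, /ɹ/ → /ɹə/.

ʒjoŋkəɹə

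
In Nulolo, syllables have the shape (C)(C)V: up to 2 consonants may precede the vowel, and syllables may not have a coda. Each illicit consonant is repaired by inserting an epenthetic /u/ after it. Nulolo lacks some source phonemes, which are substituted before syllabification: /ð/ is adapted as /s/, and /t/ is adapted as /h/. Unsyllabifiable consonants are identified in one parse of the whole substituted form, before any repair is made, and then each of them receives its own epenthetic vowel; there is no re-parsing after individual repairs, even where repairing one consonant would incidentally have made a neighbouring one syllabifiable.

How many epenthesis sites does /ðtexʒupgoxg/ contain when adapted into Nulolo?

After substitution the input is /shexʒupgoxg/.
The unsyllabifiable consonants are /x/, /g/; each receives one epenthetic vowel.

2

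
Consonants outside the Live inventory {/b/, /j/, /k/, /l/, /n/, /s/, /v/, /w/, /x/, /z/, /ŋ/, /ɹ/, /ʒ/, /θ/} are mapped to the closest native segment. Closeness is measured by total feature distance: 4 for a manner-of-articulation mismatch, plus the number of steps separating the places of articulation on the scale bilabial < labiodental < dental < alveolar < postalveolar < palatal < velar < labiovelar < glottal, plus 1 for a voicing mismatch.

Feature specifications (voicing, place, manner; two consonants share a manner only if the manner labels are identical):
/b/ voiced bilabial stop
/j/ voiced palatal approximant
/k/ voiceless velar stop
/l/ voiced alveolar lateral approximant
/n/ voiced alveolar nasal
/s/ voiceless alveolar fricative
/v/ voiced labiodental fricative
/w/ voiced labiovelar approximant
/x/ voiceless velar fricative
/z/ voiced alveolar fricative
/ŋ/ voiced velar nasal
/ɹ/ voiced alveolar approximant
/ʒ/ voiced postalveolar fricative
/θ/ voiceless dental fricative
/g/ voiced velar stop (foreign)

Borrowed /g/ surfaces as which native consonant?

k

/k/ is closest: same manner (stop), place distance 0 (velar→velar), voicing differs (+1); total 1. Next closest is /ŋ/ at distance 4.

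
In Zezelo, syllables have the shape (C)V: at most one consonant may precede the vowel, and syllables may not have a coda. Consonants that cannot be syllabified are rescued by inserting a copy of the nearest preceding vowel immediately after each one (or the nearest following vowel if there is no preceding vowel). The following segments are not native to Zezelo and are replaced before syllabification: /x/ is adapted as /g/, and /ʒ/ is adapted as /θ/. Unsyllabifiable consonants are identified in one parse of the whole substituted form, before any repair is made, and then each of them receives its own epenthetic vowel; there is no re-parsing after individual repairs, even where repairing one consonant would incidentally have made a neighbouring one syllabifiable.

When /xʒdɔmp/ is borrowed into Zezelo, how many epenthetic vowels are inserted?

4

After substitution the input is /gθdɔmp/.
The unsyllabifiable consonants are /g/, /θ/, /m/, /p/; each receives one epenthetic vowel.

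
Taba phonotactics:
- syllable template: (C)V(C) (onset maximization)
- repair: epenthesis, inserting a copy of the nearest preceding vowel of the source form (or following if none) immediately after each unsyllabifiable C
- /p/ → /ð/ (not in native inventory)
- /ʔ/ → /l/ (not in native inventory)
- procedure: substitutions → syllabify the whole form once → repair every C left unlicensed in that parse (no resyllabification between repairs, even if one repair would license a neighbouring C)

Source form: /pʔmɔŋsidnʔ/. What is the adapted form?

Substitution: /p/ → /ð/, /ʔ/ → /l/, giving /ðlmɔŋsidnl/.
Under (C)V(C), the unsyllabifiable consonants are /ð/, /l/, /n/, /l/ (at most one coda consonant is licensed; onsets are limited to one consonant).
Each unlicensed consonant becomes the onset of a new syllable: /ð/ → /ðɔ/, /l/ → /lɔ/, /n/ → /ni/, /l/ → /li/.

ðɔlɔmɔŋsidnili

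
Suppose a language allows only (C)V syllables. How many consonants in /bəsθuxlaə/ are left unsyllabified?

The consonants /s/, /x/ cannot be parsed into a legal (C)V syllable (no codas are permitted; onsets are limited to one consonant).

2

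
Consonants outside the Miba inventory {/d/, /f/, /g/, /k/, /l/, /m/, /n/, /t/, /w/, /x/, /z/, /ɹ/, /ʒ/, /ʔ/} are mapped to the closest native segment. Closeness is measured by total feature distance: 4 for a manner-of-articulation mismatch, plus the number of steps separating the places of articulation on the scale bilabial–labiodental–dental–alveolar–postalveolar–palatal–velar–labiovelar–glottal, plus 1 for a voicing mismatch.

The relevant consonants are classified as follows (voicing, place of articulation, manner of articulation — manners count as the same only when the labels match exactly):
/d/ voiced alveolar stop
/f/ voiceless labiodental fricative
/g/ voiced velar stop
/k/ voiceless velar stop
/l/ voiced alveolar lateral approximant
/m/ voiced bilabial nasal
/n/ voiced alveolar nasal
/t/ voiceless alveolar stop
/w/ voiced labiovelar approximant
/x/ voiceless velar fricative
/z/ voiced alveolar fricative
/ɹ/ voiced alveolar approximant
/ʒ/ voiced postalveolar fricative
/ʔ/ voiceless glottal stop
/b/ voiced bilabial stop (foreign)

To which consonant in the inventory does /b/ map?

d

/d/ is closest: same manner (stop), place distance 3 (bilabial→alveolar), same voicing; total 3. Next closest is /m/ at distance 4.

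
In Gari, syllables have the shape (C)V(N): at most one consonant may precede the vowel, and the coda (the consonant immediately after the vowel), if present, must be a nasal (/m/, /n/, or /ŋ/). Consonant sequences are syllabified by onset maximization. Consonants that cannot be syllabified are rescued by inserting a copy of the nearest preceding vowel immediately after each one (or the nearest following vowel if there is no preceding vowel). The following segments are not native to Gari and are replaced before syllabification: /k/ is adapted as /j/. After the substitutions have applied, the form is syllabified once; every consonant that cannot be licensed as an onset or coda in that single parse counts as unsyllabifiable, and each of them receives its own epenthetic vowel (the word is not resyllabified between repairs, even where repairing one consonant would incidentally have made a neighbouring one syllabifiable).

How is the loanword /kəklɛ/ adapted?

Substitution: /k/ → /j/, giving /jəjlɛ/.
Syllabifying with onset maximization leaves /j/ stranded (only a nasal (/m/, /n/, or /ŋ/) is licensed in coda position; onsets are limited to one consonant).
Each unlicensed consonant becomes the onset of a new syllable: /j/ → /jə/.

jəjəlɛ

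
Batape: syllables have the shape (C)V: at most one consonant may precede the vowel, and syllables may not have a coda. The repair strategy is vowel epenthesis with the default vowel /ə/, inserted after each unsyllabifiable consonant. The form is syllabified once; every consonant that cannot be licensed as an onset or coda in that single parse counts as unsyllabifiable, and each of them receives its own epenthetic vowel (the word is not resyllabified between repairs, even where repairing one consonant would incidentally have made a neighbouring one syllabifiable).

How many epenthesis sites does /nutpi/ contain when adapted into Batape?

1

The unsyllabifiable consonants are /t/; each receives one epenthetic vowel.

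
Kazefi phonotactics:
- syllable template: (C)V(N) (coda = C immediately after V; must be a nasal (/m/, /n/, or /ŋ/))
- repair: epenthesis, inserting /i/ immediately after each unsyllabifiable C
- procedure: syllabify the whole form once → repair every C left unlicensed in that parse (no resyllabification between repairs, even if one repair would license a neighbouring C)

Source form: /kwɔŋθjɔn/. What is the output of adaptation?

Syllabifying with onset maximization leaves /k/, /θ/ stranded (only a nasal (/m/, /n/, or /ŋ/) is licensed in coda position; onsets are limited to one consonant).
Inserting the epenthetic vowel yields /k/ → /ki/, /θ/ → /θi/.

kiwɔŋθijɔn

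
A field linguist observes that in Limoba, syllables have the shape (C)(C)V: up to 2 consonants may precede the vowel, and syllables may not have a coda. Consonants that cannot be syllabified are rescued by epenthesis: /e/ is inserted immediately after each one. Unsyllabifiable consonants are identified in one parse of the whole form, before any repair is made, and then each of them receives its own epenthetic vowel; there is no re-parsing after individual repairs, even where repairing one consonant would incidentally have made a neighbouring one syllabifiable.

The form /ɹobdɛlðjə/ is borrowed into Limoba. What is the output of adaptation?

ɹobdɛleðjə

Syllabifying with onset maximization leaves /l/ stranded (no codas are permitted; onsets may contain at most 2 consonants).
Epenthesis after each stranded consonant: /l/ → /le/.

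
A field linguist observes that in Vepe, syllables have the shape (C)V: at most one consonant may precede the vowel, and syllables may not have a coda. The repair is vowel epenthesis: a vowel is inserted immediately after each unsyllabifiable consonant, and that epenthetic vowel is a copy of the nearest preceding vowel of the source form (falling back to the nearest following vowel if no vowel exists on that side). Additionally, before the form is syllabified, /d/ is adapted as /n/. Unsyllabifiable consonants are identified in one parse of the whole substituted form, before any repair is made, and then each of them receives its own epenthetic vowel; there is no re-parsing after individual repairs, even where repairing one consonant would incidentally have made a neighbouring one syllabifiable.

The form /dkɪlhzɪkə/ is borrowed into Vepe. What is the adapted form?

Substitution: /d/ → /n/, giving /nkɪlhzɪkə/.
Under (C)V, the unsyllabifiable consonants are /n/, /l/, /h/ (no codas are permitted; onsets are limited to one consonant).
Each unlicensed consonant becomes the onset of a new syllable: /n/ → /nɪ/, /l/ → /lɪ/, /h/ → /hɪ/.

nɪkɪlɪhɪzɪkə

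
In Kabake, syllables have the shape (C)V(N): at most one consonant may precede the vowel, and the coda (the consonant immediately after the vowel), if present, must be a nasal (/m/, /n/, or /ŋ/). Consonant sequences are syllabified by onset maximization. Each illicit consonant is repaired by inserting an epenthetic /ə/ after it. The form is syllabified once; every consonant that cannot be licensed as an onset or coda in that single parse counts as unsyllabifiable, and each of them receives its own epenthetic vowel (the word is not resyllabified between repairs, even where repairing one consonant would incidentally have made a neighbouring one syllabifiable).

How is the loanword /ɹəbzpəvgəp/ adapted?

ɹəbəzəpəvəgəpə

Syllabifying with onset maximization leaves /b/, /z/, /v/, /p/ stranded (only a nasal (/m/, /n/, or /ŋ/) is licensed in coda position; onsets are limited to one consonant).
Epenthesis after each stranded consonant: /b/ → /bə/, /z/ → /zə/, /v/ → /və/, /p/ → /pə/.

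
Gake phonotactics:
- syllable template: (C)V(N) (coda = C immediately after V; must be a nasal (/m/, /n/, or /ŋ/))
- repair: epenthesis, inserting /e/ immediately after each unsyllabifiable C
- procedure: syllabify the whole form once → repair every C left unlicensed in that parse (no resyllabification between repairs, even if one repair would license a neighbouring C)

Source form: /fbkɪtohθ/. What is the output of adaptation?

febekɪtoheθe

The consonants /f/, /b/, /h/, /θ/ cannot be parsed into a legal (C)V(N) syllable (only a nasal (/m/, /n/, or /ŋ/) is licensed in coda position; onsets are limited to one consonant).
Epenthesis after each stranded consonant: /f/ → /fe/, /b/ → /be/, /h/ → /he/, /θ/ → /θe/.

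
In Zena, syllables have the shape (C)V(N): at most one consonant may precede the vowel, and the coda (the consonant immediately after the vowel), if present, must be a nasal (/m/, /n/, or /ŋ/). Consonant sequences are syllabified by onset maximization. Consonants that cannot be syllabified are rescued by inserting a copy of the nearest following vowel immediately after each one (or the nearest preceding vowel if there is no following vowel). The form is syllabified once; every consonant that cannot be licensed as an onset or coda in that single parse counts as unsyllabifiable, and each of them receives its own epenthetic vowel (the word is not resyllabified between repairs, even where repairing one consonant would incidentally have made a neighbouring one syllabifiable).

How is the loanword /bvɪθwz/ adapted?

bɪvɪθɪwɪzɪ

Under (C)V(N), the unsyllabifiable consonants are /b/, /θ/, /w/, /z/ (only a nasal (/m/, /n/, or /ŋ/) is licensed in coda position; onsets are limited to one consonant).
Epenthesis after each stranded consonant: /b/ → /bɪ/, /θ/ → /θɪ/, /w/ → /wɪ/, /z/ → /zɪ/.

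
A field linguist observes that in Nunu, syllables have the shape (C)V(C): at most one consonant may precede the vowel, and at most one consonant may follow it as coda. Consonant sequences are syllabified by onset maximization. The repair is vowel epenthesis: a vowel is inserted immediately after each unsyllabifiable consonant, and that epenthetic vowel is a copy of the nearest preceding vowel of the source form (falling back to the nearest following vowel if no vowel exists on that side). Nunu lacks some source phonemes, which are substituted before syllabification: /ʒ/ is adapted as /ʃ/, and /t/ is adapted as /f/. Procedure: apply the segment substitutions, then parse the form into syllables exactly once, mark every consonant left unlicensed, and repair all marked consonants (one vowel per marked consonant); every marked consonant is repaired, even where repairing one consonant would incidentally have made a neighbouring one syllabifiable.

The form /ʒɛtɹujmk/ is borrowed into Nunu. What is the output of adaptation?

Substitution: /ʒ/ → /ʃ/, /t/ → /f/, giving /ʃɛfɹujmk/.
Syllabifying with onset maximization leaves /m/, /k/ stranded (at most one coda consonant is licensed; onsets are limited to one consonant).
Inserting the epenthetic vowel yields /m/ → /mu/, /k/ → /ku/.

ʃɛfɹujmuku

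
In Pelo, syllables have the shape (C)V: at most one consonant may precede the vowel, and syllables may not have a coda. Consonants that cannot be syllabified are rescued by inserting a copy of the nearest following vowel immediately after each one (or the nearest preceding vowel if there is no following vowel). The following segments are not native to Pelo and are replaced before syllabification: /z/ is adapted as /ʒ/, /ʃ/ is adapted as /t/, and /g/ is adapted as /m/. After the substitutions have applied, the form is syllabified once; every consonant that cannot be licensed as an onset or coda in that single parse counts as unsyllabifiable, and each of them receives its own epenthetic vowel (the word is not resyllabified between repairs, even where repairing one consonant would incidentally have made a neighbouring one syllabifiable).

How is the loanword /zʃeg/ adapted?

Substitution: /z/ → /ʒ/, /ʃ/ → /t/, /g/ → /m/, giving /ʒtem/.
Syllabifying with onset maximization leaves /ʒ/, /m/ stranded (no codas are permitted; onsets are limited to one consonant).
Epenthesis after each stranded consonant: /ʒ/ → /ʒe/, /m/ → /me/.

ʒeteme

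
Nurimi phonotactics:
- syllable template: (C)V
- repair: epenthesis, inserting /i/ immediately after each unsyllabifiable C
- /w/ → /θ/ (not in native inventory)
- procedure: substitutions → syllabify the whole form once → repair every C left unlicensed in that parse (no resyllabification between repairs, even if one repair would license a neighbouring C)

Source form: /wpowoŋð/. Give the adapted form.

Substitution: /w/ → /θ/, giving /θpoθoŋð/.
Under (C)V, the unsyllabifiable consonants are /θ/, /ŋ/, /ð/ (no codas are permitted; onsets are limited to one consonant).
Inserting the epenthetic vowel yields /θ/ → /θi/, /ŋ/ → /ŋi/, /ð/ → /ði/.

θipoθoŋiði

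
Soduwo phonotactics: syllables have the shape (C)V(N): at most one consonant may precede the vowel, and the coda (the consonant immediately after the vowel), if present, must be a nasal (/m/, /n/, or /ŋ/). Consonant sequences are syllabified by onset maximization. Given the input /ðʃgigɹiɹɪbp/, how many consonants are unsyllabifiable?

5

Under (C)V(N), the unsyllabifiable consonants are /ð/, /ʃ/, /g/, /b/, /p/ (only a nasal (/m/, /n/, or /ŋ/) is licensed in coda position; onsets are limited to one consonant).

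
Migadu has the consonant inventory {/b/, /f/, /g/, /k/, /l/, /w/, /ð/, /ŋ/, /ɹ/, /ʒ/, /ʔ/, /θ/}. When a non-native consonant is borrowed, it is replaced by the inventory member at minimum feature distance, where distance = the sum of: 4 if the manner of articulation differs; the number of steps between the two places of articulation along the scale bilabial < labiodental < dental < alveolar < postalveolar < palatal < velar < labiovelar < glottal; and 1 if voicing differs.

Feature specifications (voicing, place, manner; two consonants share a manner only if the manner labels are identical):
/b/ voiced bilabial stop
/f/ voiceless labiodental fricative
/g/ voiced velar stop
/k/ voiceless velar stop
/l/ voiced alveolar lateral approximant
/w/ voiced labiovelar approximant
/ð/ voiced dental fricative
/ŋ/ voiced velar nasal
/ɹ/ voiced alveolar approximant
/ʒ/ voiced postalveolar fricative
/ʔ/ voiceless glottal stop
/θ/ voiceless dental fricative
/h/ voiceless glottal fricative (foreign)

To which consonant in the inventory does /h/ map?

ʔ

/ʔ/ is closest: manner differs (fricative→stop, +4), place distance 0 (glottal→glottal), same voicing; total 4. Next closest is /ʒ/ at distance 5.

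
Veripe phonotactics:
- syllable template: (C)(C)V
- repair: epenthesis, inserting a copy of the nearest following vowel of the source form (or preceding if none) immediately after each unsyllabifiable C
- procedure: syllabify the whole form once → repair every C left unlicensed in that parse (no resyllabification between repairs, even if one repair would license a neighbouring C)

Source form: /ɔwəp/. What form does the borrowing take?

ɔwəpə

Under (C)(C)V, the unsyllabifiable consonants are /p/ (no codas are permitted; onsets may contain at most 2 consonants).
Inserting the epenthetic vowel yields /p/ → /pə/.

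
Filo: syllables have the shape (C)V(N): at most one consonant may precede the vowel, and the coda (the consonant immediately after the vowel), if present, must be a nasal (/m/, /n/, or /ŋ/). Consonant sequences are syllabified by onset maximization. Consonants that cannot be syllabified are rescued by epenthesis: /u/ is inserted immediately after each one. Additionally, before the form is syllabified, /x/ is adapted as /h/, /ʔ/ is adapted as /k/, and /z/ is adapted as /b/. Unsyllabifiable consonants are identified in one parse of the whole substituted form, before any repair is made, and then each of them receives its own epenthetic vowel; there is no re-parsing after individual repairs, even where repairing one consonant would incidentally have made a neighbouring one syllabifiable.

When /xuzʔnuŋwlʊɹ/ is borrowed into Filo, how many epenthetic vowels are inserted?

4

After substitution the input is /hubknuŋwlʊɹ/.
The unsyllabifiable consonants are /b/, /k/, /w/, /ɹ/; each receives one epenthetic vowel.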